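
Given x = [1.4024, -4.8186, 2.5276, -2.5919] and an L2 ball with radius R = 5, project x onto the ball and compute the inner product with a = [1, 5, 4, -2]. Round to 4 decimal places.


Step 1: Compute ||x|| (intermediates to 6 decimals).
||x|| = sqrt(1.4024^2 + (-4.8186)^2 + 2.5276^2 + (-2.5919)^2) = 6.18808
Step 2: Project.
Since ||x|| > R, scale = R/||x|| = 5/6.18808 = 0.808005, proj(x) = scale * x
proj(x) = [1.133146, -3.893453, 2.042313, -2.094268]
Step 3: Dot product.
a^T * proj(x) = 1*1.133146 + 5*(-3.893453) + 4*2.042313 - 2*(-2.094268) = -5.9763


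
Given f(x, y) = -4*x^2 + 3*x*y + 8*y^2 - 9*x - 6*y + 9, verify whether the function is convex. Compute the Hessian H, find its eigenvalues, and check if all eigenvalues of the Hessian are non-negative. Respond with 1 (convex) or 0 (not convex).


The Hessian of f(x,y) = -4*x^2 + 3*x*y + 8*y^2 - 9*x - 6*y + 9 is:
H = [[-8, 3], [3, 16]]
Trace = -8 + 16 = 8
Determinant = -8*16 - (3)^2 = -137
Discriminant = (8)^2 - 4*-137 = 612.0
Eigenvalues: lambda_1 = -8.3693, lambda_2 = 16.3693
The function is not convex.

0


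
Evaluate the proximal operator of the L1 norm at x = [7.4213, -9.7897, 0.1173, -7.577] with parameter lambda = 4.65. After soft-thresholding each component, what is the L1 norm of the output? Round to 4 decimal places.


Soft-thresholding with lambda = 4.65:
prox(7.4213) = sign(7.4213)*max(|7.4213| - 4.65, 0) = 2.7713
prox(-9.7897) = sign(-9.7897)*max(|-9.7897| - 4.65, 0) = -5.1397
prox(0.1173) = sign(0.1173)*max(|0.1173| - 4.65, 0) = 0.0
prox(-7.577) = sign(-7.577)*max(|-7.577| - 4.65, 0) = -2.927
prox(x) = [2.7713, -5.1397, 0.0, -2.927]
||prox(x)||_1 = 2.7713 + 5.1397 + 0.0 + 2.927 = 10.838


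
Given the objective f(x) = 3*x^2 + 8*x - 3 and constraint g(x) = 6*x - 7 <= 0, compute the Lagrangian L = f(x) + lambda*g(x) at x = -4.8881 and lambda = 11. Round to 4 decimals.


Step 1: Evaluate f(x).
f(-4.8881) = 3*(-4.8881)^2 + 8*(-4.8881) - 3 = 29.5758
Step 2: Evaluate g(x).
g(-4.8881) = 6*-4.8881 - 7 = -36.3286
Step 3: Compute Lagrangian.
L = 29.5758 + 11*-36.3286 = -370.0388


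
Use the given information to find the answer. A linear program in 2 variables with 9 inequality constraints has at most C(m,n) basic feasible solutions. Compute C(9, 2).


Each vertex corresponds to some choice of n active constraints out of m, so the number of vertices is at most C(m, n) = m! / (n!(m-n)!).
m = 9, n = 2
Numerator: 9 * 8
Denominator: 2! = 2
C(9, 2) = 36


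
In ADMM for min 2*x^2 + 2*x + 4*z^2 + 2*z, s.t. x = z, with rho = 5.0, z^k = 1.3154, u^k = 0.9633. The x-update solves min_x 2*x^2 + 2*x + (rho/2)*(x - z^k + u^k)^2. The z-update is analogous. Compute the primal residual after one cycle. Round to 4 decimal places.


ADMM iteration with rho = 5.0, z^k = 1.3154, u^k = 0.9633
Step 1: x-update.
Minimize 2*x^2 + 2*x + (5.0/2)*(x - 1.3154 + 0.9633)^2
FOC: (2*2 + 5.0)*x = -2 + 5.0*(1.3154 - 0.9633)
x^{k+1} = -0.0266
Step 2: z-update.
Minimize 4*z^2 + 2*z + (5.0/2)*(-0.0266 - z + 0.9633)^2
FOC: (2*4 + 5.0)*z = -2 + 5.0*(-0.0266 + 0.9633)
z^{k+1} = 0.2064
Step 3: u-update.
u^{k+1} = 0.9633 - 0.0266 - 0.2064 = 0.7303
Step 4: Primal residual = |-0.0266 - 0.2064| = 0.233


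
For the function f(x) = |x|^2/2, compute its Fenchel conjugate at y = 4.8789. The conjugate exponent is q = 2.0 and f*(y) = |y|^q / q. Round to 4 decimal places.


The conjugate exponent q satisfies 1/p + 1/q = 1.
p = 2, so q = 2/(2 - 1) = 2.0
|y|^q = 4.8789^2.0 = 23.8037
f*(4.8789) = 23.8037 / 2.0 = 11.9018


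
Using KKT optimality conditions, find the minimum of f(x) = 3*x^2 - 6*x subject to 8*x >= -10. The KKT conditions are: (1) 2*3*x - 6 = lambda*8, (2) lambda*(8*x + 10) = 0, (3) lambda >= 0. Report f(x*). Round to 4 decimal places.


Step 1: Try lambda = 0 (constraint inactive).
Stationarity: 2*3*x - 6 = 0
x* = 6/(2*3) = 1.0
Check constraint: 8*1.0 = 8.0 >= -10 -- satisfied.
Step 2: Compute optimal value.
f(x*) = 3*1.0^2 - 6*1.0 = -3.0


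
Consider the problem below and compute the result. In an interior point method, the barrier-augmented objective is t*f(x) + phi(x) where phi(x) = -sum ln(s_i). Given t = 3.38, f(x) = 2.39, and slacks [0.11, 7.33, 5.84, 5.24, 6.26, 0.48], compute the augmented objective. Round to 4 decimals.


Step 1: Compute log-barrier.
ln values: [-2.2073, 1.992, 1.7647, 1.6563, 1.8342, -0.734]
phi = -(-2.2073 + 1.992 + 1.7647 + 1.6563 + 1.8342 - 0.734) = -4.306
Step 2: Compute augmented objective.
t*f(x) = 3.38*2.39 = 8.0782
Total = 8.0782 - 4.306 = 3.7722


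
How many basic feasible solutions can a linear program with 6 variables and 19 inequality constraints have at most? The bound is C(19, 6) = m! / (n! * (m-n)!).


Each vertex corresponds to some choice of n active constraints out of m, so the number of vertices is at most C(m, n) = m! / (n!(m-n)!).
m = 19, n = 6
Numerator: 19 * 18 * 17 * 16 * 15 * 14
Denominator: 6! = 720
C(19, 6) = 27132


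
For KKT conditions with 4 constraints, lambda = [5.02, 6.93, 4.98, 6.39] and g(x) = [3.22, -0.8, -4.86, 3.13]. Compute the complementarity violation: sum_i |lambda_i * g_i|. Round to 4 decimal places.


KKT complementary slackness check:
lambda_1 * g_1 = 5.02 * 3.22 = 16.1644
lambda_2 * g_2 = 6.93 * -0.8 = -5.544
lambda_3 * g_3 = 4.98 * -4.86 = -24.2028
lambda_4 * g_4 = 6.39 * 3.13 = 20.0007
Total violation = 16.1644 + 5.544 + 24.2028 + 20.0007 = 65.9119


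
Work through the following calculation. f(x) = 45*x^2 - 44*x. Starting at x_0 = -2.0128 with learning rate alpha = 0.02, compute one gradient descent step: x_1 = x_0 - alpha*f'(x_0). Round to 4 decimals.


We compute the gradient at x_0 and apply the update.
f'(x) = 90*x - 44
f'(-2.0128) = 90*-2.0128 - 44 = -225.152
x_1 = -2.0128 - 0.02*-225.152 = 2.4902


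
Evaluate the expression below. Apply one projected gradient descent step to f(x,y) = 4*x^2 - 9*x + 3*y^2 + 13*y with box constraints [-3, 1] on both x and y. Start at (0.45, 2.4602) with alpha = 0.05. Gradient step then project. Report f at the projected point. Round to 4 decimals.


Step 1: Compute gradient at (0.45, 2.4602).
grad_x = 2*4*0.45 - 9 = -5.4
grad_y = 2*3*2.4602 + 13 = 27.7612
Step 2: Gradient step.
x_raw = 0.45 - 0.05*-5.4 = 0.72
y_raw = 2.4602 - 0.05*27.7612 = 1.0721
Step 3: Project onto [-3, 1].
x_proj = clip(0.72) = 0.72
y_proj = clip(1.0721) = 1.0
Step 4: Evaluate f.
f(0.72, 1.0) = 11.5936


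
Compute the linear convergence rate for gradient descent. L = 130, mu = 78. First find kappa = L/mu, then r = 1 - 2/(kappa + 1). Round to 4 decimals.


Step 1: Compute the condition number.
kappa = L/mu = 130/78 = 1.6667
Step 2: Compute the convergence rate.
r = 1 - 2/(kappa + 1) = 1 - 2*mu/(L + mu) = (L - mu)/(L + mu) = 52/208 = 0.25


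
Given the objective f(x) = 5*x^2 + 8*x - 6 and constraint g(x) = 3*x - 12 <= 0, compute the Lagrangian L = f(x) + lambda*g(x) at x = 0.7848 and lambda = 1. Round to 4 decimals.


Step 1: Evaluate f(x).
f(0.7848) = 5*0.7848^2 + 8*0.7848 - 6 = 3.358
Step 2: Evaluate g(x).
g(0.7848) = 3*0.7848 - 12 = -9.6456
Step 3: Compute Lagrangian.
L = 3.358 + 1*-9.6456 = -6.2876


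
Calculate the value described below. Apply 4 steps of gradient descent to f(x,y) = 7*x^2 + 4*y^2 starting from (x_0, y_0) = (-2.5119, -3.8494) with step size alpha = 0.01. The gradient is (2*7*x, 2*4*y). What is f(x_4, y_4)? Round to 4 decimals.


Gradient descent on f(x,y) = 7*x^2 + 4*y^2.
Starting point: (-2.5119, -3.8494), alpha = 0.01
Step 1: grad_x = 2*7*-2.5119 = -35.1666, grad_y = 2*4*-3.8494 = -30.7952
  x_1 = -2.5119 - 0.01*-35.1666 = -2.1602
  y_1 = -3.8494 - 0.01*-30.7952 = -3.5414
Step 2: grad_x = 2*7*-2.1602 = -30.2433, grad_y = 2*4*-3.5414 = -28.3316
  x_2 = -2.1602 - 0.01*-30.2433 = -1.8578
  y_2 = -3.5414 - 0.01*-28.3316 = -3.2581
Step 3: grad_x = 2*7*-1.8578 = -26.0092, grad_y = 2*4*-3.2581 = -26.0651
  x_3 = -1.8578 - 0.01*-26.0092 = -1.5977
  y_3 = -3.2581 - 0.01*-26.0651 = -2.9975
Step 4: grad_x = 2*7*-1.5977 = -22.3679, grad_y = 2*4*-2.9975 = -23.9799
  x_4 = -1.5977 - 0.01*-22.3679 = -1.374
  y_4 = -2.9975 - 0.01*-23.9799 = -2.7577
f(-1.374, -2.7577) = 7*(-1.374)^2 + 4*(-2.7577)^2 = 43.635


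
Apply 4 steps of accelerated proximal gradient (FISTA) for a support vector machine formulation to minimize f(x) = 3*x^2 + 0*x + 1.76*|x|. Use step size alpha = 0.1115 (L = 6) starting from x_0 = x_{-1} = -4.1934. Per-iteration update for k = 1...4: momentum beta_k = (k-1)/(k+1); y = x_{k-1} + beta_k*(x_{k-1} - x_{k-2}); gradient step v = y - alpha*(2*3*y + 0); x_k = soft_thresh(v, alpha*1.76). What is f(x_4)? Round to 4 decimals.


FISTA on f(x) = 3*x^2 + 0*x + 1.76*|x|
L = 6, alpha = 0.1115
Iteration 1: beta = 0.0, y = -4.1934 + 0.0*(-4.1934 + 4.1934) = -4.1934
  grad(y) = -25.1604, v = y - alpha*grad = -1.388
  prox(v) = soft_thresh(-1.388, 0.1962) = -1.1918
Iteration 2: beta = 0.3333, y = -1.1918 + 0.3333*(-1.1918 + 4.1934) = -0.1912
  grad(y) = -1.1474, v = y - alpha*grad = -0.0633
  prox(v) = soft_thresh(-0.0633, 0.1962) = 0.0
Iteration 3: beta = 0.5, y = 0.0 + 0.5*(0.0 + 1.1918) = 0.5959
  grad(y) = 3.5753, v = y - alpha*grad = 0.1972
  prox(v) = soft_thresh(0.1972, 0.1962) = 0.001
Iteration 4: beta = 0.6, y = 0.001 + 0.6*(0.001 - 0.0) = 0.0016
  grad(y) = 0.0096, v = y - alpha*grad = 0.0005
  prox(v) = soft_thresh(0.0005, 0.1962) = 0.0
f(x_4) = 3*0.0^2 + 0*0.0 + 1.76*|0.0| = 0.0


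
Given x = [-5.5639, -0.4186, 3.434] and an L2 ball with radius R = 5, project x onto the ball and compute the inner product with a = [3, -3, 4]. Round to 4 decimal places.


Step 1: Compute ||x|| (intermediates to 6 decimals).
||x|| = sqrt((-5.5639)^2 + (-0.4186)^2 + 3.434^2) = 6.551684
Step 2: Project.
Since ||x|| > R, scale = R/||x|| = 5/6.551684 = 0.763163, proj(x) = scale * x
proj(x) = [-4.246163, -0.31946, 2.620702]
Step 3: Dot product.
a^T * proj(x) = 3*(-4.246163) - 3*(-0.31946) + 4*2.620702 = -1.2973


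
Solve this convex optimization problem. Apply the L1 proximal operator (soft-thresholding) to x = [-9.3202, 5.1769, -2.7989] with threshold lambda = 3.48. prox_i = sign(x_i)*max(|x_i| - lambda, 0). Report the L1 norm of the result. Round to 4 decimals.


Soft-thresholding with lambda = 3.48:
prox(-9.3202) = sign(-9.3202)*max(|-9.3202| - 3.48, 0) = -5.8402
prox(5.1769) = sign(5.1769)*max(|5.1769| - 3.48, 0) = 1.6969
prox(-2.7989) = sign(-2.7989)*max(|-2.7989| - 3.48, 0) = 0.0
prox(x) = [-5.8402, 1.6969, 0.0]
||prox(x)||_1 = 5.8402 + 1.6969 + 0.0 = 7.5371


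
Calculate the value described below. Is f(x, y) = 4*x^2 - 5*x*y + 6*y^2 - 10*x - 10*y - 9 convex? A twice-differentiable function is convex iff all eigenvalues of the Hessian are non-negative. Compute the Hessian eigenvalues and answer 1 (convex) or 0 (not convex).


The Hessian of f(x,y) = 4*x^2 - 5*x*y + 6*y^2 - 10*x - 10*y - 9 is:
H = [[8, -5], [-5, 12]]
Trace = 8 + 12 = 20
Determinant = 8*12 - (-5)^2 = 71
Discriminant = (20)^2 - 4*71 = 116.0
Eigenvalues: lambda_1 = 4.6148, lambda_2 = 15.3852
The function is convex.

1


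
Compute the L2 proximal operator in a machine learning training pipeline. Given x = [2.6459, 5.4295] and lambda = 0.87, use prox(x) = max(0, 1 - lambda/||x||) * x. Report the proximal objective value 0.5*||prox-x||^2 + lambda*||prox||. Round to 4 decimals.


Step 1: Compute ||x||.
||x|| = 6.0399
Step 2: Compute scaling factor.
scale = max(0, 1 - 0.87/6.0399) = 0.856
Step 3: prox(x) = [2.2648, 4.6474]
||prox(x)|| = 5.1699
Step 4: Proximal objective.
0.5*||prox-x||^2 = 0.3785
lambda*||prox|| = 4.4978
Total = 4.8763


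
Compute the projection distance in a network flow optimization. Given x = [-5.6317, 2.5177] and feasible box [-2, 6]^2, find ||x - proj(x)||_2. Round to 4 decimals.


Project each component onto [-2, 6].
clip(-5.6317) = -2.0, clip(2.5177) = 2.5177
Projection = [-2.0, 2.5177]
Squared diffs: [13.1892, 0.0]
Distance = sqrt(13.1892) = 3.6317


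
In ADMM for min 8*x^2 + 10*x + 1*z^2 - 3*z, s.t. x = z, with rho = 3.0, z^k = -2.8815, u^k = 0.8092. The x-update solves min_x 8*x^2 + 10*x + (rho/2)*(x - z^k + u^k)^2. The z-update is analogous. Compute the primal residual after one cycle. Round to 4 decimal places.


ADMM iteration with rho = 3.0, z^k = -2.8815, u^k = 0.8092
Step 1: x-update.
Minimize 8*x^2 + 10*x + (3.0/2)*(x + 2.8815 + 0.8092)^2
FOC: (2*8 + 3.0)*x = -10 + 3.0*(-2.8815 - 0.8092)
x^{k+1} = -1.1091
Step 2: z-update.
Minimize 1*z^2 - 3*z + (3.0/2)*(-1.1091 - z + 0.8092)^2
FOC: (2*1 + 3.0)*z = 3 + 3.0*(-1.1091 + 0.8092)
z^{k+1} = 0.4201
Step 3: u-update.
u^{k+1} = 0.8092 - 1.1091 - 0.4201 = -0.7199
Step 4: Primal residual = |-1.1091 - 0.4201| = 1.5291


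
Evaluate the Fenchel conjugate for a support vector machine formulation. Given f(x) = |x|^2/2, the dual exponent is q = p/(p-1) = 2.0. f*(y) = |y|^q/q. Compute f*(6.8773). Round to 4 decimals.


The conjugate exponent q satisfies 1/p + 1/q = 1.
p = 2, so q = 2/(2 - 1) = 2.0
|y|^q = 6.8773^2.0 = 47.2973
f*(6.8773) = 47.2973 / 2.0 = 23.6486


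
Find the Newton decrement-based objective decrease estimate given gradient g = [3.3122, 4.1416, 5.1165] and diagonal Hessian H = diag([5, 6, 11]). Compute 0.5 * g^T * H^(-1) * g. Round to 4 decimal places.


Step 1: H is diagonal, so H^(-1) * g = [0.6624, 0.6903, 0.4651].
Step 2: g^T H^(-1) g = sum_i g_i^2 / H_ii
  = (3.3122)^2/5 + (4.1416)^2/6 + (5.1165)^2/11
  = 2.1941 + 2.8588 + 2.3799 = 7.4328
Step 3: Objective decrease = 0.5 * g^T H^(-1) g = 3.7164


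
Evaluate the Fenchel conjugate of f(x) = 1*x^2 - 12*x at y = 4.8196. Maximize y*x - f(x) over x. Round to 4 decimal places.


f*(y) = sup_x {y*x - a*x^2 - b*x} = sup_x {(y-b)*x - a*x^2}
FOC: (y - b) - 2a*x = 0 => x* = (y - b)/(2a)
x* = (4.8196 + 12)/(2*1) = 8.4098
f*(4.8196) = (y-b)^2/(4a) = (4.8196 + 12)^2/(4*1)
= 282.8989/4 = 70.7247


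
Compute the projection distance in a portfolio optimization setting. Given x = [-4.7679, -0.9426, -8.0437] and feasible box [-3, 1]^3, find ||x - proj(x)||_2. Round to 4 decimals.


Project each component onto [-3, 1].
clip(-4.7679) = -3.0, clip(-0.9426) = -0.9426, clip(-8.0437) = -3.0
Projection = [-3.0, -0.9426, -3.0]
Squared diffs: [3.1255, 0.0, 25.4389]
Distance = sqrt(28.5644) = 5.3446


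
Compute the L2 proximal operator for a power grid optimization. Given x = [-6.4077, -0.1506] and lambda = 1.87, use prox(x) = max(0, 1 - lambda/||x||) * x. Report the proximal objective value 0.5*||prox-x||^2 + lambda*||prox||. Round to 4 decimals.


Step 1: Compute ||x||.
||x|| = 6.4095
Step 2: Compute scaling factor.
scale = max(0, 1 - 1.87/6.4095) = 0.7082
Step 3: prox(x) = [-4.5382, -0.1067]
||prox(x)|| = 4.5395
Step 4: Proximal objective.
0.5*||prox-x||^2 = 1.7485
lambda*||prox|| = 8.4889
Total = 10.2373


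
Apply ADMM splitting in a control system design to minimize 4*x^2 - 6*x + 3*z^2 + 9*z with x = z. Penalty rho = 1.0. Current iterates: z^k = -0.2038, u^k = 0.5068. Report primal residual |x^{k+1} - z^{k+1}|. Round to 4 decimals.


ADMM iteration with rho = 1.0, z^k = -0.2038, u^k = 0.5068
Step 1: x-update.
Minimize 4*x^2 - 6*x + (1.0/2)*(x + 0.2038 + 0.5068)^2
FOC: (2*4 + 1.0)*x = 6 + 1.0*(-0.2038 - 0.5068)
x^{k+1} = 0.5877
Step 2: z-update.
Minimize 3*z^2 + 9*z + (1.0/2)*(0.5877 - z + 0.5068)^2
FOC: (2*3 + 1.0)*z = -9 + 1.0*(0.5877 + 0.5068)
z^{k+1} = -1.1294
Step 3: u-update.
u^{k+1} = 0.5068 + 0.5877 + 1.1294 = 2.2239
Step 4: Primal residual = |0.5877 + 1.1294| = 1.7171


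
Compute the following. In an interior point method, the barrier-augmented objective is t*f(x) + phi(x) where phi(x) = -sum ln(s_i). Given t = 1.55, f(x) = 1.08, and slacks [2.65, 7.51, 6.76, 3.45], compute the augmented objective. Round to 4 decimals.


Step 1: Compute log-barrier.
ln values: [0.9746, 2.0162, 1.911, 1.2384]
phi = -(0.9746 + 2.0162 + 1.911 + 1.2384) = -6.1402
Step 2: Compute augmented objective.
t*f(x) = 1.55*1.08 = 1.674
Total = 1.674 - 6.1402 = -4.4662


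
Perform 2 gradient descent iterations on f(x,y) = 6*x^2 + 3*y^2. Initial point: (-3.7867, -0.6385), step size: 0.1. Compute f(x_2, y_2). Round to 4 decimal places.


Gradient descent on f(x,y) = 6*x^2 + 3*y^2.
Starting point: (-3.7867, -0.6385), alpha = 0.1
Step 1: grad_x = 2*6*-3.7867 = -45.4404, grad_y = 2*3*-0.6385 = -3.831
  x_1 = -3.7867 - 0.1*-45.4404 = 0.7573
  y_1 = -0.6385 - 0.1*-3.831 = -0.2554
Step 2: grad_x = 2*6*0.7573 = 9.0881, grad_y = 2*3*-0.2554 = -1.5324
  x_2 = 0.7573 - 0.1*9.0881 = -0.1515
  y_2 = -0.2554 - 0.1*-1.5324 = -0.1022
f(-0.1515, -0.1022) = 6*(-0.1515)^2 + 3*(-0.1022)^2 = 0.169


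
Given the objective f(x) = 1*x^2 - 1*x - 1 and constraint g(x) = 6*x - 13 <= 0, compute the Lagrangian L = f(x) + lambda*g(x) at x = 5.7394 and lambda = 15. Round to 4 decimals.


Step 1: Evaluate f(x).
f(5.7394) = 1*5.7394^2 - 1*5.7394 - 1 = 26.2013
Step 2: Evaluate g(x).
g(5.7394) = 6*5.7394 - 13 = 21.4364
Step 3: Compute Lagrangian.
L = 26.2013 + 15*21.4364 = 347.7473


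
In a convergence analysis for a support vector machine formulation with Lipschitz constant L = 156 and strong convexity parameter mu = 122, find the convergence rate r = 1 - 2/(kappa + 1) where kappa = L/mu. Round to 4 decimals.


Step 1: Compute the condition number.
kappa = L/mu = 156/122 = 1.2787
Step 2: Compute the convergence rate.
r = 1 - 2/(kappa + 1) = 1 - 2*mu/(L + mu) = (L - mu)/(L + mu) = 34/278 = 0.1223


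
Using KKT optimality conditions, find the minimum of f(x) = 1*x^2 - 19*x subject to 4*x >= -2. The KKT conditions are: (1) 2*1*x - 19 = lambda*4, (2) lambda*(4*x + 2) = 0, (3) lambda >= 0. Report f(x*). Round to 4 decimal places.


Step 1: Try lambda = 0 (constraint inactive).
Stationarity: 2*1*x - 19 = 0
x* = 19/(2*1) = 9.5
Check constraint: 4*9.5 = 38.0 >= -2 -- satisfied.
Step 2: Compute optimal value.
f(x*) = 1*9.5^2 - 19*9.5 = -90.25


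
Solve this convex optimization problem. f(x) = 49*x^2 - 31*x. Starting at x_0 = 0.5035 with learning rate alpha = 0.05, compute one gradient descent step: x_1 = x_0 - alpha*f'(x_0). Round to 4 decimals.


We compute the gradient at x_0 and apply the update.
f'(x) = 98*x - 31
f'(0.5035) = 98*0.5035 - 31 = 18.343
x_1 = 0.5035 - 0.05*18.343 = -0.4137


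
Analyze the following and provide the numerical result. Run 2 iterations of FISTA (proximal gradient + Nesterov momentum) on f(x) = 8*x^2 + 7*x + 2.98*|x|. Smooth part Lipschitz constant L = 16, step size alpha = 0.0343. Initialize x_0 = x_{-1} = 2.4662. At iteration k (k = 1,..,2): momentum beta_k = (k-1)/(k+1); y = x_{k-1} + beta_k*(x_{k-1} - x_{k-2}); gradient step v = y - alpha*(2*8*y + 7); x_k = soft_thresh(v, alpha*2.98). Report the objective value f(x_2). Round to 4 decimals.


FISTA on f(x) = 8*x^2 + 7*x + 2.98*|x|
L = 16, alpha = 0.0343
Iteration 1: beta = 0.0, y = 2.4662 + 0.0*(2.4662 - 2.4662) = 2.4662
  grad(y) = 46.4592, v = y - alpha*grad = 0.8726
  prox(v) = soft_thresh(0.8726, 0.1022) = 0.7704
Iteration 2: beta = 0.3333, y = 0.7704 + 0.3333*(0.7704 - 2.4662) = 0.2052
  grad(y) = 10.2829, v = y - alpha*grad = -0.1475
  prox(v) = soft_thresh(-0.1475, 0.1022) = -0.0453
f(x_2) = 8*(-0.0453)^2 + 7*(-0.0453) + 2.98*|-0.0453| = -0.1657


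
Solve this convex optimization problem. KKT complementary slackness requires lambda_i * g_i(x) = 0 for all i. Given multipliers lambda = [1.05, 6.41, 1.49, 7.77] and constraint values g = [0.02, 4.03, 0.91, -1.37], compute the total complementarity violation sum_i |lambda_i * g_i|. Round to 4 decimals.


KKT complementary slackness check:
lambda_1 * g_1 = 1.05 * 0.02 = 0.021
lambda_2 * g_2 = 6.41 * 4.03 = 25.8323
lambda_3 * g_3 = 1.49 * 0.91 = 1.3559
lambda_4 * g_4 = 7.77 * -1.37 = -10.6449
Total violation = 0.021 + 25.8323 + 1.3559 + 10.6449 = 37.8541


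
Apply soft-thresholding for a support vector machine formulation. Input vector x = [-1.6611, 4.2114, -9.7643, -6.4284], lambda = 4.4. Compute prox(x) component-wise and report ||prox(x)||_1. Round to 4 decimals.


Soft-thresholding with lambda = 4.4:
prox(-1.6611) = sign(-1.6611)*max(|-1.6611| - 4.4, 0) = 0.0
prox(4.2114) = sign(4.2114)*max(|4.2114| - 4.4, 0) = 0.0
prox(-9.7643) = sign(-9.7643)*max(|-9.7643| - 4.4, 0) = -5.3643
prox(-6.4284) = sign(-6.4284)*max(|-6.4284| - 4.4, 0) = -2.0284
prox(x) = [0.0, 0.0, -5.3643, -2.0284]
||prox(x)||_1 = 0.0 + 0.0 + 5.3643 + 2.0284 = 7.3927


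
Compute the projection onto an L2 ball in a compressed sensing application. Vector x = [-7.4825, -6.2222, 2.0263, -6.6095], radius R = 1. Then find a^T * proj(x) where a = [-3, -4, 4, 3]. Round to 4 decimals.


Step 1: Compute ||x|| (intermediates to 6 decimals).
||x|| = sqrt((-7.4825)^2 + (-6.2222)^2 + 2.0263^2 + (-6.6095)^2) = 11.937125
Step 2: Project.
Since ||x|| > R, scale = R/||x|| = 1/11.937125 = 0.083772, proj(x) = scale * x
proj(x) = [-0.626824, -0.521246, 0.169747, -0.553691]
Step 3: Dot product.
a^T * proj(x) = -3*(-0.626824) - 4*(-0.521246) + 4*0.169747 + 3*(-0.553691) = 2.9834


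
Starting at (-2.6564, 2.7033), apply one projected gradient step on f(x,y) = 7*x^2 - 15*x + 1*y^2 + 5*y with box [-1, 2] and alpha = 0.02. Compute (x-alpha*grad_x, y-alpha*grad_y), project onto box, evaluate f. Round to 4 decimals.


Step 1: Compute gradient at (-2.6564, 2.7033).
grad_x = 2*7*-2.6564 - 15 = -52.1896
grad_y = 2*1*2.7033 + 5 = 10.4066
Step 2: Gradient step.
x_raw = -2.6564 - 0.02*-52.1896 = -1.6126
y_raw = 2.7033 - 0.02*10.4066 = 2.4952
Step 3: Project onto [-1, 2].
x_proj = clip(-1.6126) = -1.0
y_proj = clip(2.4952) = 2.0
Step 4: Evaluate f.
f(-1.0, 2.0) = 36.0


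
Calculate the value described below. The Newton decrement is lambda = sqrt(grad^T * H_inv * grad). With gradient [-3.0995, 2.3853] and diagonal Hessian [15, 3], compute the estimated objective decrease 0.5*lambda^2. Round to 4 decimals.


Step 1: H is diagonal, so H^(-1) * g = [-0.2066, 0.7951].
Step 2: g^T H^(-1) g = sum_i g_i^2 / H_ii
  = (-3.0995)^2/15 + (2.3853)^2/3
  = 0.6405 + 1.8966 = 2.537
Step 3: Objective decrease = 0.5 * g^T H^(-1) g = 1.2685


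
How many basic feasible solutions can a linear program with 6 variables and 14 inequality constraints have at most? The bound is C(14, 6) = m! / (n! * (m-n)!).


Each vertex corresponds to some choice of n active constraints out of m, so the number of vertices is at most C(m, n) = m! / (n!(m-n)!).
m = 14, n = 6
Numerator: 14 * 13 * 12 * 11 * 10 * 9
Denominator: 6! = 720
C(14, 6) = 3003


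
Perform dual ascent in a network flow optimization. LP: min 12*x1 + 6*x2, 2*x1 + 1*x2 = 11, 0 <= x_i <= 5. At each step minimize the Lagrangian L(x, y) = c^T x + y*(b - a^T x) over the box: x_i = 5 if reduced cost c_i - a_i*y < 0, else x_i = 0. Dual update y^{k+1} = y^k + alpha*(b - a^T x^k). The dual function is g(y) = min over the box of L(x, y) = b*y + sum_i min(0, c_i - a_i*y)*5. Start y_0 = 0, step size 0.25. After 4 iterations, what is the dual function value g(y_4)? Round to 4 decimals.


Dual ascent for LP: min 12*x1 + 6*x2, 2*x1 + 1*x2 = 11, 0 <= x_i <= 5
Step 1: y^k = 0.0, reduced costs: (12.0, 6.0)
  x^k = (0.0, 0.0), subgradient = b - a^T x = 11.0
  y^{k+1} = 0.0 + 0.25*11.0 = 2.75
Step 2: y^k = 2.75, reduced costs: (6.5, 3.25)
  x^k = (0.0, 0.0), subgradient = b - a^T x = 11.0
  y^{k+1} = 2.75 + 0.25*11.0 = 5.5
Step 3: y^k = 5.5, reduced costs: (1.0, 0.5)
  x^k = (0.0, 0.0), subgradient = b - a^T x = 11.0
  y^{k+1} = 5.5 + 0.25*11.0 = 8.25
Step 4: y^k = 8.25, reduced costs: (-4.5, -2.25)
  x^k = (5.0, 5.0), subgradient = b - a^T x = -4.0
  y^{k+1} = 8.25 + 0.25*-4.0 = 7.25
Dual objective at y_4 = 7.25: reduced costs (-2.5, -1.25), box minimizer x = (5.0, 5.0)
g(y_4) = b*y + (c1 - a1*y)*x1 + (c2 - a2*y)*x2 = 11*7.25 + (-2.5)*5.0 + (-1.25)*5.0 = 79.75 - 12.5 - 6.25 = 61.0


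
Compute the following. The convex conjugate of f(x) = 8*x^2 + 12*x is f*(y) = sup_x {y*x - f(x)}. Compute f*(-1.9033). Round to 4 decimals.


f*(y) = sup_x {y*x - a*x^2 - b*x} = sup_x {(y-b)*x - a*x^2}
FOC: (y - b) - 2a*x = 0 => x* = (y - b)/(2a)
x* = (-1.9033 - 12)/(2*8) = -0.869
f*(-1.9033) = (y-b)^2/(4a) = (-1.9033 - 12)^2/(4*8)
= 193.3018/32 = 6.0407


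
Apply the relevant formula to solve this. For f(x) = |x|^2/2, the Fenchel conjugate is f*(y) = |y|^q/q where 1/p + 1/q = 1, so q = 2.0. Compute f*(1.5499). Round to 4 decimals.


The conjugate exponent q satisfies 1/p + 1/q = 1.
p = 2, so q = 2/(2 - 1) = 2.0
|y|^q = 1.5499^2.0 = 2.4022
f*(1.5499) = 2.4022 / 2.0 = 1.2011


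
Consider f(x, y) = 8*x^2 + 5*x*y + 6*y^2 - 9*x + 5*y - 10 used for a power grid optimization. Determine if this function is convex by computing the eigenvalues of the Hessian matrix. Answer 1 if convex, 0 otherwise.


The Hessian of f(x,y) = 8*x^2 + 5*x*y + 6*y^2 - 9*x + 5*y - 10 is:
H = [[16, 5], [5, 12]]
Trace = 16 + 12 = 28
Determinant = 16*12 - (5)^2 = 167
Discriminant = (28)^2 - 4*167 = 116.0
Eigenvalues: lambda_1 = 8.6148, lambda_2 = 19.3852
The function is convex.

1


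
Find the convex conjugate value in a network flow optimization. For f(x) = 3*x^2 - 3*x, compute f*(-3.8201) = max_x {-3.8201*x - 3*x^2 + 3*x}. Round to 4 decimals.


f*(y) = sup_x {y*x - a*x^2 - b*x} = sup_x {(y-b)*x - a*x^2}
FOC: (y - b) - 2a*x = 0 => x* = (y - b)/(2a)
x* = (-3.8201 + 3)/(2*3) = -0.1367
f*(-3.8201) = (y-b)^2/(4a) = (-3.8201 + 3)^2/(4*3)
= 0.6726/12 = 0.056


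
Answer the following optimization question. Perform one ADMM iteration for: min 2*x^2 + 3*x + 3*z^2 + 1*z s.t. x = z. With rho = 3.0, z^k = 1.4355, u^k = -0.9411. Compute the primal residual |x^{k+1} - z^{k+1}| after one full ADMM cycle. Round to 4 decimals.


ADMM iteration with rho = 3.0, z^k = 1.4355, u^k = -0.9411
Step 1: x-update.
Minimize 2*x^2 + 3*x + (3.0/2)*(x - 1.4355 - 0.9411)^2
FOC: (2*2 + 3.0)*x = -3 + 3.0*(1.4355 + 0.9411)
x^{k+1} = 0.59
Step 2: z-update.
Minimize 3*z^2 + 1*z + (3.0/2)*(0.59 - z - 0.9411)^2
FOC: (2*3 + 3.0)*z = -1 + 3.0*(0.59 - 0.9411)
z^{k+1} = -0.2282
Step 3: u-update.
u^{k+1} = -0.9411 + 0.59 + 0.2282 = -0.123
Step 4: Primal residual = |0.59 + 0.2282| = 0.8181


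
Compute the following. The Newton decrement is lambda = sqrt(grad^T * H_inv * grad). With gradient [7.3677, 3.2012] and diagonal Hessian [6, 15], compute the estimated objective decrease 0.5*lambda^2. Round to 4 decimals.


Step 1: H is diagonal, so H^(-1) * g = [1.228, 0.2134].
Step 2: g^T H^(-1) g = sum_i g_i^2 / H_ii
  = (7.3677)^2/6 + (3.2012)^2/15
  = 9.0472 + 0.6832 = 9.7303
Step 3: Objective decrease = 0.5 * g^T H^(-1) g = 4.8652


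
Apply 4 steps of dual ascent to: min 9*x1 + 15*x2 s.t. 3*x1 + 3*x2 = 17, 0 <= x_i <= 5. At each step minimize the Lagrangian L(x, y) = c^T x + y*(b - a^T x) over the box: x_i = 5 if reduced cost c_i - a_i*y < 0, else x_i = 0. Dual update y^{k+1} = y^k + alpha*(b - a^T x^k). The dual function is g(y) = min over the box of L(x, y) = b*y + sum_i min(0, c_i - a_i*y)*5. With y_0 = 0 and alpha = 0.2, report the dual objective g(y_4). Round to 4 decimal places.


Dual ascent for LP: min 9*x1 + 15*x2, 3*x1 + 3*x2 = 17, 0 <= x_i <= 5
Step 1: y^k = 0.0, reduced costs: (9.0, 15.0)
  x^k = (0.0, 0.0), subgradient = b - a^T x = 17.0
  y^{k+1} = 0.0 + 0.2*17.0 = 3.4
Step 2: y^k = 3.4, reduced costs: (-1.2, 4.8)
  x^k = (5.0, 0.0), subgradient = b - a^T x = 2.0
  y^{k+1} = 3.4 + 0.2*2.0 = 3.8
Step 3: y^k = 3.8, reduced costs: (-2.4, 3.6)
  x^k = (5.0, 0.0), subgradient = b - a^T x = 2.0
  y^{k+1} = 3.8 + 0.2*2.0 = 4.2
Step 4: y^k = 4.2, reduced costs: (-3.6, 2.4)
  x^k = (5.0, 0.0), subgradient = b - a^T x = 2.0
  y^{k+1} = 4.2 + 0.2*2.0 = 4.6
Dual objective at y_4 = 4.6: reduced costs (-4.8, 1.2), box minimizer x = (5.0, 0.0)
g(y_4) = b*y + (c1 - a1*y)*x1 + (c2 - a2*y)*x2 = 17*4.6 + (-4.8)*5.0 + 1.2*0.0 = 78.2 - 24.0 + 0.0 = 54.2


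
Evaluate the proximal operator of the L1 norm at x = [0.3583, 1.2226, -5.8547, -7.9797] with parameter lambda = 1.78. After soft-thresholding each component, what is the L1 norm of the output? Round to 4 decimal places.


Soft-thresholding with lambda = 1.78:
prox(0.3583) = sign(0.3583)*max(|0.3583| - 1.78, 0) = 0.0
prox(1.2226) = sign(1.2226)*max(|1.2226| - 1.78, 0) = 0.0
prox(-5.8547) = sign(-5.8547)*max(|-5.8547| - 1.78, 0) = -4.0747
prox(-7.9797) = sign(-7.9797)*max(|-7.9797| - 1.78, 0) = -6.1997
prox(x) = [0.0, 0.0, -4.0747, -6.1997]
||prox(x)||_1 = 0.0 + 0.0 + 4.0747 + 6.1997 = 10.2744


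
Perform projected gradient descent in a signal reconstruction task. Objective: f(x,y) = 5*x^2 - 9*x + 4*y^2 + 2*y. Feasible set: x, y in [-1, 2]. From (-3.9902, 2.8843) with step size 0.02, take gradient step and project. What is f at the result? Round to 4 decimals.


Step 1: Compute gradient at (-3.9902, 2.8843).
grad_x = 2*5*-3.9902 - 9 = -48.902
grad_y = 2*4*2.8843 + 2 = 25.0744
Step 2: Gradient step.
x_raw = -3.9902 - 0.02*-48.902 = -3.0122
y_raw = 2.8843 - 0.02*25.0744 = 2.3828
Step 3: Project onto [-1, 2].
x_proj = clip(-3.0122) = -1.0
y_proj = clip(2.3828) = 2.0
Step 4: Evaluate f.
f(-1.0, 2.0) = 34.0


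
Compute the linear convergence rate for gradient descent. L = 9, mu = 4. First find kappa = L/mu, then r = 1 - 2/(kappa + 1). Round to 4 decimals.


Step 1: Compute the condition number.
kappa = L/mu = 9/4 = 2.25
Step 2: Compute the convergence rate.
r = 1 - 2/(kappa + 1) = 1 - 2*mu/(L + mu) = (L - mu)/(L + mu) = 5/13 = 0.3846


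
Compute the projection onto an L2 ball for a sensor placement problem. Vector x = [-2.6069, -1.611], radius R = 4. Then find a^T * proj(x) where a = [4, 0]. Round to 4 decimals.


Step 1: Compute ||x|| (intermediates to 6 decimals).
||x|| = sqrt((-2.6069)^2 + (-1.611)^2) = 3.064514
Step 2: Project.
Since ||x|| <= R, proj = x (no scaling needed).
proj(x) = [-2.6069, -1.611]
Step 3: Dot product.
a^T * proj(x) = 4*(-2.6069) + 0*(-1.611) = -10.4276


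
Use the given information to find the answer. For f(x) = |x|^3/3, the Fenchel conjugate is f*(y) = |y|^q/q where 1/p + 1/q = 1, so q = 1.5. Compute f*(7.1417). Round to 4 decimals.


The conjugate exponent q satisfies 1/p + 1/q = 1.
p = 3, so q = 3/(3 - 1) = 1.5
|y|^q = 7.1417^1.5 = 19.0855
f*(7.1417) = 19.0855 / 1.5 = 12.7236


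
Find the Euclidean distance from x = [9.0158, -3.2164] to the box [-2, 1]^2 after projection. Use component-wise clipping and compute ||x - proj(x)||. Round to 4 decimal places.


Project each component onto [-2, 1].
clip(9.0158) = 1.0, clip(-3.2164) = -2.0
Projection = [1.0, -2.0]
Squared diffs: [64.253, 1.4796]
Distance = sqrt(65.7326) = 8.1076


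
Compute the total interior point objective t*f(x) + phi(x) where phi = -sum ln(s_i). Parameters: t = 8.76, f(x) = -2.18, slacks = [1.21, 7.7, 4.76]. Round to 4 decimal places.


Step 1: Compute log-barrier.
ln values: [0.1906, 2.0412, 1.5602]
phi = -(0.1906 + 2.0412 + 1.5602) = -3.7921
Step 2: Compute augmented objective.
t*f(x) = 8.76*-2.18 = -19.0968
Total = -19.0968 - 3.7921 = -22.8889


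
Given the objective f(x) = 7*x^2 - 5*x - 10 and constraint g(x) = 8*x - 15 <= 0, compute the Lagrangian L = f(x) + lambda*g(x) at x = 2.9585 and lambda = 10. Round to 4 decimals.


Step 1: Evaluate f(x).
f(2.9585) = 7*2.9585^2 - 5*2.9585 - 10 = 36.4766
Step 2: Evaluate g(x).
g(2.9585) = 8*2.9585 - 15 = 8.668
Step 3: Compute Lagrangian.
L = 36.4766 + 10*8.668 = 123.1566


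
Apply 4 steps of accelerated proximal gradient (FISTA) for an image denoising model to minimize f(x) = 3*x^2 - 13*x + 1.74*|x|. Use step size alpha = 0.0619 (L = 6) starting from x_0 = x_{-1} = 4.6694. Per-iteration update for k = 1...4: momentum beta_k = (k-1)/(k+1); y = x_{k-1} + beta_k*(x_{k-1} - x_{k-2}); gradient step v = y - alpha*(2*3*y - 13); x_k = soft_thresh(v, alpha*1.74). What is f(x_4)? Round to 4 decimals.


FISTA on f(x) = 3*x^2 - 13*x + 1.74*|x|
L = 6, alpha = 0.0619
Iteration 1: beta = 0.0, y = 4.6694 + 0.0*(4.6694 - 4.6694) = 4.6694
  grad(y) = 15.0164, v = y - alpha*grad = 3.7399
  prox(v) = soft_thresh(3.7399, 0.1077) = 3.6322
Iteration 2: beta = 0.3333, y = 3.6322 + 0.3333*(3.6322 - 4.6694) = 3.2864
  grad(y) = 6.7186, v = y - alpha*grad = 2.8706
  prox(v) = soft_thresh(2.8706, 0.1077) = 2.7628
Iteration 3: beta = 0.5, y = 2.7628 + 0.5*(2.7628 - 3.6322) = 2.3282
  grad(y) = 0.9691, v = y - alpha*grad = 2.2682
  prox(v) = soft_thresh(2.2682, 0.1077) = 2.1605
Iteration 4: beta = 0.6, y = 2.1605 + 0.6*(2.1605 - 2.7628) = 1.7991
  grad(y) = -2.2055, v = y - alpha*grad = 1.9356
  prox(v) = soft_thresh(1.9356, 0.1077) = 1.8279
f(x_4) = 3*1.8279^2 - 13*1.8279 + 1.74*|1.8279| = -10.5585


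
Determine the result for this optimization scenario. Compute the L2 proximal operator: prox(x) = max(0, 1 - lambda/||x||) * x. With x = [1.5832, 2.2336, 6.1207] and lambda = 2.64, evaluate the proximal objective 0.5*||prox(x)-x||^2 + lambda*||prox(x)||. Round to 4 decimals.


Step 1: Compute ||x||.
||x|| = 6.7051
Step 2: Compute scaling factor.
scale = max(0, 1 - 2.64/6.7051) = 0.6063
Step 3: prox(x) = [0.9598, 1.3542, 3.7108]
||prox(x)|| = 4.0651
Step 4: Proximal objective.
0.5*||prox-x||^2 = 3.4848
lambda*||prox|| = 10.7319
Total = 14.2167


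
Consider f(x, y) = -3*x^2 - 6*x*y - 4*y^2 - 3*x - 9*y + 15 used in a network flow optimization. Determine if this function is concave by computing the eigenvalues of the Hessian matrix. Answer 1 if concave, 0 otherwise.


The Hessian of f(x,y) = -3*x^2 - 6*x*y - 4*y^2 - 3*x - 9*y + 15 is:
H = [[-6, -6], [-6, -8]]
Trace = -6 - 8 = -14
Determinant = -6*-8 - (-6)^2 = 12
Discriminant = (-14)^2 - 4*12 = 148.0
Eigenvalues: lambda_1 = -13.0828, lambda_2 = -0.9172
The function is concave.

1


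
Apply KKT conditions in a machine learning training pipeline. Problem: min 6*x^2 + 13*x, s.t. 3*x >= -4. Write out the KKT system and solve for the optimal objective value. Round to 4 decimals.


Step 1: Try lambda = 0 (constraint inactive).
Stationarity: 2*6*x + 13 = 0
x* = -13/(2*6) = -13/12 = -1.0833 (rounded; the exact value -13/12 is used below)
Check constraint: 3*-1.0833 = -3.2499 >= -4 -- satisfied.
Step 2: Compute optimal value.
f(x*) = 6*(-13/12)^2 + 13*(-13/12) = -7.0417


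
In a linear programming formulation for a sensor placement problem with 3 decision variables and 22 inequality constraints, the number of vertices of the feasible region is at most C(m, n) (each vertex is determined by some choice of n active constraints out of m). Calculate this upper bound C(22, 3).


Each vertex corresponds to some choice of n active constraints out of m, so the number of vertices is at most C(m, n) = m! / (n!(m-n)!).
m = 22, n = 3
Numerator: 22 * 21 * 20
Denominator: 3! = 6
C(22, 3) = 1540


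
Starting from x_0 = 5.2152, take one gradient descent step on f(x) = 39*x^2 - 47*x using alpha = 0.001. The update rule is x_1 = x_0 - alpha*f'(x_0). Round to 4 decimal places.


We compute the gradient at x_0 and apply the update.
f'(x) = 78*x - 47
f'(5.2152) = 78*5.2152 - 47 = 359.7856
x_1 = 5.2152 - 0.001*359.7856 = 4.8554


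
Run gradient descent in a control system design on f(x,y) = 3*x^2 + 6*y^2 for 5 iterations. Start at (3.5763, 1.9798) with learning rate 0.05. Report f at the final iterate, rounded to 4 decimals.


Gradient descent on f(x,y) = 3*x^2 + 6*y^2.
Starting point: (3.5763, 1.9798), alpha = 0.05
Step 1: grad_x = 2*3*3.5763 = 21.4578, grad_y = 2*6*1.9798 = 23.7576
  x_1 = 3.5763 - 0.05*21.4578 = 2.5034
  y_1 = 1.9798 - 0.05*23.7576 = 0.7919
Step 2: grad_x = 2*3*2.5034 = 15.0205, grad_y = 2*6*0.7919 = 9.503
  x_2 = 2.5034 - 0.05*15.0205 = 1.7524
  y_2 = 0.7919 - 0.05*9.503 = 0.3168
Step 3: grad_x = 2*3*1.7524 = 10.5143, grad_y = 2*6*0.3168 = 3.8012
  x_3 = 1.7524 - 0.05*10.5143 = 1.2267
  y_3 = 0.3168 - 0.05*3.8012 = 0.1267
Step 4: grad_x = 2*3*1.2267 = 7.36, grad_y = 2*6*0.1267 = 1.5205
  x_4 = 1.2267 - 0.05*7.36 = 0.8587
  y_4 = 0.1267 - 0.05*1.5205 = 0.0507
Step 5: grad_x = 2*3*0.8587 = 5.152, grad_y = 2*6*0.0507 = 0.6082
  x_5 = 0.8587 - 0.05*5.152 = 0.6011
  y_5 = 0.0507 - 0.05*0.6082 = 0.0203
f(0.6011, 0.0203) = 3*0.6011^2 + 6*0.0203^2 = 1.0863


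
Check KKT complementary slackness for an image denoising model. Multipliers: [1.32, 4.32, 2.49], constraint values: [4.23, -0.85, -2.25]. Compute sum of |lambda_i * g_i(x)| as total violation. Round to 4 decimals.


KKT complementary slackness check:
lambda_1 * g_1 = 1.32 * 4.23 = 5.5836
lambda_2 * g_2 = 4.32 * -0.85 = -3.672
lambda_3 * g_3 = 2.49 * -2.25 = -5.6025
Total violation = 5.5836 + 3.672 + 5.6025 = 14.8581


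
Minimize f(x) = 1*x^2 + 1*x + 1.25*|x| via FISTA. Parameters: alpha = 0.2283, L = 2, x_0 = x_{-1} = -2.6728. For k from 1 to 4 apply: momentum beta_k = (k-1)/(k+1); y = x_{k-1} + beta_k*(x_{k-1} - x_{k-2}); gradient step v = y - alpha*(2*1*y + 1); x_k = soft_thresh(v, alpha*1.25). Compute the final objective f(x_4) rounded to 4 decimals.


FISTA on f(x) = 1*x^2 + 1*x + 1.25*|x|
L = 2, alpha = 0.2283
Iteration 1: beta = 0.0, y = -2.6728 + 0.0*(-2.6728 + 2.6728) = -2.6728
  grad(y) = -4.3456, v = y - alpha*grad = -1.6807
  prox(v) = soft_thresh(-1.6807, 0.2854) = -1.3953
Iteration 2: beta = 0.3333, y = -1.3953 + 0.3333*(-1.3953 + 2.6728) = -0.9695
  grad(y) = -0.939, v = y - alpha*grad = -0.7551
  prox(v) = soft_thresh(-0.7551, 0.2854) = -0.4698
Iteration 3: beta = 0.5, y = -0.4698 + 0.5*(-0.4698 + 1.3953) = -0.007
  grad(y) = 0.9861, v = y - alpha*grad = -0.2321
  prox(v) = soft_thresh(-0.2321, 0.2854) = 0.0
Iteration 4: beta = 0.6, y = 0.0 + 0.6*(0.0 + 0.4698) = 0.2819
  grad(y) = 1.5637, v = y - alpha*grad = -0.0751
  prox(v) = soft_thresh(-0.0751, 0.2854) = 0.0
f(x_4) = 1*0.0^2 + 1*0.0 + 1.25*|0.0| = 0.0


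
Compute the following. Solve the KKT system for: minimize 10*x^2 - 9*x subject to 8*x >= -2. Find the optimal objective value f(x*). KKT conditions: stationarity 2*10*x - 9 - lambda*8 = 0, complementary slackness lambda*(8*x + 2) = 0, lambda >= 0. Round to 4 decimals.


Step 1: Try lambda = 0 (constraint inactive).
Stationarity: 2*10*x - 9 = 0
x* = 9/(2*10) = 0.45
Check constraint: 8*0.45 = 3.6 >= -2 -- satisfied.
Step 2: Compute optimal value.
f(x*) = 10*0.45^2 - 9*0.45 = -2.025


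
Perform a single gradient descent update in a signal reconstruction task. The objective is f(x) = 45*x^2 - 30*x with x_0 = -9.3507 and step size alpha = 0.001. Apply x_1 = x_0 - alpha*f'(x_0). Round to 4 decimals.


We compute the gradient at x_0 and apply the update.
f'(x) = 90*x - 30
f'(-9.3507) = 90*-9.3507 - 30 = -871.563
x_1 = -9.3507 - 0.001*-871.563 = -8.4791


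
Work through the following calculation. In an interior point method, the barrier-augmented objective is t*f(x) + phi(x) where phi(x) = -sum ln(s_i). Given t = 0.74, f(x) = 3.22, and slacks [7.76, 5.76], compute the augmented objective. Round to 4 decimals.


Step 1: Compute log-barrier.
ln values: [2.049, 1.7509]
phi = -(2.049 + 1.7509) = -3.7999
Step 2: Compute augmented objective.
t*f(x) = 0.74*3.22 = 2.3828
Total = 2.3828 - 3.7999 = -1.4171


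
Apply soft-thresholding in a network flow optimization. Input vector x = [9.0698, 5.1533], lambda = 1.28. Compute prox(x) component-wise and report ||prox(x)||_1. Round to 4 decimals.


Soft-thresholding with lambda = 1.28:
prox(9.0698) = sign(9.0698)*max(|9.0698| - 1.28, 0) = 7.7898
prox(5.1533) = sign(5.1533)*max(|5.1533| - 1.28, 0) = 3.8733
prox(x) = [7.7898, 3.8733]
||prox(x)||_1 = 7.7898 + 3.8733 = 11.6631


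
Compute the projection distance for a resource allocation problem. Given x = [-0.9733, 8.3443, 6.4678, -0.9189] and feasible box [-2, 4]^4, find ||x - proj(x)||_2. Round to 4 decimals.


Project each component onto [-2, 4].
clip(-0.9733) = -0.9733, clip(8.3443) = 4.0, clip(6.4678) = 4.0, clip(-0.9189) = -0.9189
Projection = [-0.9733, 4.0, 4.0, -0.9189]
Squared diffs: [0.0, 18.8729, 6.09, 0.0]
Distance = sqrt(24.9629) = 4.9963


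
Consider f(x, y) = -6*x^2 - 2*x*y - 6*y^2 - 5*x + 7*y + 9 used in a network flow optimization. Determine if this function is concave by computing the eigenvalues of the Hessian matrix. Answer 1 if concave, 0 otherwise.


The Hessian of f(x,y) = -6*x^2 - 2*x*y - 6*y^2 - 5*x + 7*y + 9 is:
H = [[-12, -2], [-2, -12]]
Trace = -12 - 12 = -24
Determinant = -12*-12 - (-2)^2 = 140
Discriminant = (-24)^2 - 4*140 = 16.0
Eigenvalues: lambda_1 = -14.0, lambda_2 = -10.0
The function is concave.

1


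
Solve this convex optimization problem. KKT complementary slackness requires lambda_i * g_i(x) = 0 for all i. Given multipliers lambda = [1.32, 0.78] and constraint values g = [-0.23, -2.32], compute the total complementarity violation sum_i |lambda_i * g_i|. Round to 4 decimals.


KKT complementary slackness check:
lambda_1 * g_1 = 1.32 * -0.23 = -0.3036
lambda_2 * g_2 = 0.78 * -2.32 = -1.8096
Total violation = 0.3036 + 1.8096 = 2.1132
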